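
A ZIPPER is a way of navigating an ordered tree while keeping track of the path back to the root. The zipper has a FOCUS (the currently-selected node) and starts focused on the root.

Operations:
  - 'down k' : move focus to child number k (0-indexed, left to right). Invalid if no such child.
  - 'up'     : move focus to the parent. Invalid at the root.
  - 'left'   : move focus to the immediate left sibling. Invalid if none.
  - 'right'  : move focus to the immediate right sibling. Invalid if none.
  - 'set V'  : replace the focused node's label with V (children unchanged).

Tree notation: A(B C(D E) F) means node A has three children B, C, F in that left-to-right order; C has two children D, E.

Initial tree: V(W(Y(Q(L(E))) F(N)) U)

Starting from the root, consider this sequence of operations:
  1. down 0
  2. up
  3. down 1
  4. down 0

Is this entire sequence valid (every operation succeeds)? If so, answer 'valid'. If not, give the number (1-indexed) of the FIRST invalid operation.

Answer: 4

Derivation:
Step 1 (down 0): focus=W path=0 depth=1 children=['Y', 'F'] left=[] right=['U'] parent=V
Step 2 (up): focus=V path=root depth=0 children=['W', 'U'] (at root)
Step 3 (down 1): focus=U path=1 depth=1 children=[] left=['W'] right=[] parent=V
Step 4 (down 0): INVALID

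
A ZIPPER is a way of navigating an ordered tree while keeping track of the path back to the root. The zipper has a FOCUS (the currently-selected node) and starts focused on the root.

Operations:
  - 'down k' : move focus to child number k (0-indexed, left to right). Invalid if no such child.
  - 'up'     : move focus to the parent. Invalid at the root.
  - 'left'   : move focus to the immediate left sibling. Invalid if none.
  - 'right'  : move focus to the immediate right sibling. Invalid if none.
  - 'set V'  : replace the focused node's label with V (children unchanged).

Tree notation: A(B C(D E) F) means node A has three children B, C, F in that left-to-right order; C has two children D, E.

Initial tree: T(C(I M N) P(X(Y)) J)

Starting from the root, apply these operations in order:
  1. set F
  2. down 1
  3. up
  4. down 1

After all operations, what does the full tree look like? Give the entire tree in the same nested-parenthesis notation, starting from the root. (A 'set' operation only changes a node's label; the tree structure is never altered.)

Answer: F(C(I M N) P(X(Y)) J)

Derivation:
Step 1 (set F): focus=F path=root depth=0 children=['C', 'P', 'J'] (at root)
Step 2 (down 1): focus=P path=1 depth=1 children=['X'] left=['C'] right=['J'] parent=F
Step 3 (up): focus=F path=root depth=0 children=['C', 'P', 'J'] (at root)
Step 4 (down 1): focus=P path=1 depth=1 children=['X'] left=['C'] right=['J'] parent=F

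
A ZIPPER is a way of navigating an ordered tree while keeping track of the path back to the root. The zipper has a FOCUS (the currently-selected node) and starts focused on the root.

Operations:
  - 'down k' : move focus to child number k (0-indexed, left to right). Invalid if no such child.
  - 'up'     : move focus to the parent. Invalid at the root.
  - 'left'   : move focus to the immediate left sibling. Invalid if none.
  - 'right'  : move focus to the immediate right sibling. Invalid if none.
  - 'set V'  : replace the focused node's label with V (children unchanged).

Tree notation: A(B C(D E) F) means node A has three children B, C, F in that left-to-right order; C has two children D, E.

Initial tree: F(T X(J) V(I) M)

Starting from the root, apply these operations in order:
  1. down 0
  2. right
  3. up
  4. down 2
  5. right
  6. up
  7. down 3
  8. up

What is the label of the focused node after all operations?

Step 1 (down 0): focus=T path=0 depth=1 children=[] left=[] right=['X', 'V', 'M'] parent=F
Step 2 (right): focus=X path=1 depth=1 children=['J'] left=['T'] right=['V', 'M'] parent=F
Step 3 (up): focus=F path=root depth=0 children=['T', 'X', 'V', 'M'] (at root)
Step 4 (down 2): focus=V path=2 depth=1 children=['I'] left=['T', 'X'] right=['M'] parent=F
Step 5 (right): focus=M path=3 depth=1 children=[] left=['T', 'X', 'V'] right=[] parent=F
Step 6 (up): focus=F path=root depth=0 children=['T', 'X', 'V', 'M'] (at root)
Step 7 (down 3): focus=M path=3 depth=1 children=[] left=['T', 'X', 'V'] right=[] parent=F
Step 8 (up): focus=F path=root depth=0 children=['T', 'X', 'V', 'M'] (at root)

Answer: F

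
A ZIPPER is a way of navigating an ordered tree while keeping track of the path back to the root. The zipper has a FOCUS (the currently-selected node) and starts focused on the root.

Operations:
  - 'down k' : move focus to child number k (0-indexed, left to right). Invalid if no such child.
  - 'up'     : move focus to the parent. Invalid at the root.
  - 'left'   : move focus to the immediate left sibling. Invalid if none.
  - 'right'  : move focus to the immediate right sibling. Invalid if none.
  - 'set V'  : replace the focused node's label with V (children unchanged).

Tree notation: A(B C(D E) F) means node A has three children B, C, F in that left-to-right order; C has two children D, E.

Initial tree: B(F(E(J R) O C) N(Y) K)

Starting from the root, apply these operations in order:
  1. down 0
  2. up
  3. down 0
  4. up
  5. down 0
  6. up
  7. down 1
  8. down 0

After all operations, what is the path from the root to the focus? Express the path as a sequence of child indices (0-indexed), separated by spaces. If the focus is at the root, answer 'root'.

Step 1 (down 0): focus=F path=0 depth=1 children=['E', 'O', 'C'] left=[] right=['N', 'K'] parent=B
Step 2 (up): focus=B path=root depth=0 children=['F', 'N', 'K'] (at root)
Step 3 (down 0): focus=F path=0 depth=1 children=['E', 'O', 'C'] left=[] right=['N', 'K'] parent=B
Step 4 (up): focus=B path=root depth=0 children=['F', 'N', 'K'] (at root)
Step 5 (down 0): focus=F path=0 depth=1 children=['E', 'O', 'C'] left=[] right=['N', 'K'] parent=B
Step 6 (up): focus=B path=root depth=0 children=['F', 'N', 'K'] (at root)
Step 7 (down 1): focus=N path=1 depth=1 children=['Y'] left=['F'] right=['K'] parent=B
Step 8 (down 0): focus=Y path=1/0 depth=2 children=[] left=[] right=[] parent=N

Answer: 1 0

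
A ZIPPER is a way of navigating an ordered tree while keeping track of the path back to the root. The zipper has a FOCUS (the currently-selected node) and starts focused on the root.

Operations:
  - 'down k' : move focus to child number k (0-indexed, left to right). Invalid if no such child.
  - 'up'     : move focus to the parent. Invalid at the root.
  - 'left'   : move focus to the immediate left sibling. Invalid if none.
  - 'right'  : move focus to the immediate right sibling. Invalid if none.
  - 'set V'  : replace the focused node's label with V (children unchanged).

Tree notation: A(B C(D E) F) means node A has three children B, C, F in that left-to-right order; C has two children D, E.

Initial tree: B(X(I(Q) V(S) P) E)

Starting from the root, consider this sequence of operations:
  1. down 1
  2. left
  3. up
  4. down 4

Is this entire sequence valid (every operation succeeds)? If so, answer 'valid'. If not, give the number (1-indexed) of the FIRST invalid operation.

Answer: 4

Derivation:
Step 1 (down 1): focus=E path=1 depth=1 children=[] left=['X'] right=[] parent=B
Step 2 (left): focus=X path=0 depth=1 children=['I', 'V', 'P'] left=[] right=['E'] parent=B
Step 3 (up): focus=B path=root depth=0 children=['X', 'E'] (at root)
Step 4 (down 4): INVALID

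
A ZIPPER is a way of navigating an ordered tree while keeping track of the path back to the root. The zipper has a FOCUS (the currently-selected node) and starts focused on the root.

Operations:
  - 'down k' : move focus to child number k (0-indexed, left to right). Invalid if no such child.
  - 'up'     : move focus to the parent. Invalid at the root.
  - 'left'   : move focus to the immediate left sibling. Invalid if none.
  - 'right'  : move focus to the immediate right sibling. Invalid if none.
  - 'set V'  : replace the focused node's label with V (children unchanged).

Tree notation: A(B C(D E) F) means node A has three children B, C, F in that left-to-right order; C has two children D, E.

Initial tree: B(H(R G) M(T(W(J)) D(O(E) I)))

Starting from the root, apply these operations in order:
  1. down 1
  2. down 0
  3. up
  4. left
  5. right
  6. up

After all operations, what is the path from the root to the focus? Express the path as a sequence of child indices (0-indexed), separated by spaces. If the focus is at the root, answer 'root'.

Step 1 (down 1): focus=M path=1 depth=1 children=['T', 'D'] left=['H'] right=[] parent=B
Step 2 (down 0): focus=T path=1/0 depth=2 children=['W'] left=[] right=['D'] parent=M
Step 3 (up): focus=M path=1 depth=1 children=['T', 'D'] left=['H'] right=[] parent=B
Step 4 (left): focus=H path=0 depth=1 children=['R', 'G'] left=[] right=['M'] parent=B
Step 5 (right): focus=M path=1 depth=1 children=['T', 'D'] left=['H'] right=[] parent=B
Step 6 (up): focus=B path=root depth=0 children=['H', 'M'] (at root)

Answer: root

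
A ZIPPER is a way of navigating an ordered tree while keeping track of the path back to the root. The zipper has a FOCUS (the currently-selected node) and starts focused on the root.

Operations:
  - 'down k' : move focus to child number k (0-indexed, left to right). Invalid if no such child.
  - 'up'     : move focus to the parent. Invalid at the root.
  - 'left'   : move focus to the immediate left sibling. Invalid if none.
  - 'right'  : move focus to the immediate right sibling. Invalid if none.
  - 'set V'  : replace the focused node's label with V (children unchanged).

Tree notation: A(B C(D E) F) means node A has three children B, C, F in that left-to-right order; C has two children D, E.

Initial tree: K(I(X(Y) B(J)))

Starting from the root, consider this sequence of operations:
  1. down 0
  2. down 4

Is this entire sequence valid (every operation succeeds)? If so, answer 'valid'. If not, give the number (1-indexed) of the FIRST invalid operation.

Answer: 2

Derivation:
Step 1 (down 0): focus=I path=0 depth=1 children=['X', 'B'] left=[] right=[] parent=K
Step 2 (down 4): INVALID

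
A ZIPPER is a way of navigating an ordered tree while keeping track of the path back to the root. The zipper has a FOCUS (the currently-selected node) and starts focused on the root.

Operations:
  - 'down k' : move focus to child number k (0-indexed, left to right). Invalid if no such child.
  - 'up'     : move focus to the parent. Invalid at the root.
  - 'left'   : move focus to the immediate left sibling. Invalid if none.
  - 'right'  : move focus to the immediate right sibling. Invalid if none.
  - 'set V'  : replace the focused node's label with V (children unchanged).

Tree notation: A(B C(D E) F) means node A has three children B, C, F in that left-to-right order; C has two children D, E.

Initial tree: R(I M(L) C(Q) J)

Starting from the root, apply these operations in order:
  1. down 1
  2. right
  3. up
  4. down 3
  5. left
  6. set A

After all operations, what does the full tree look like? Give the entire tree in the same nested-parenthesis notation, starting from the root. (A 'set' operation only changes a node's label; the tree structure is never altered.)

Answer: R(I M(L) A(Q) J)

Derivation:
Step 1 (down 1): focus=M path=1 depth=1 children=['L'] left=['I'] right=['C', 'J'] parent=R
Step 2 (right): focus=C path=2 depth=1 children=['Q'] left=['I', 'M'] right=['J'] parent=R
Step 3 (up): focus=R path=root depth=0 children=['I', 'M', 'C', 'J'] (at root)
Step 4 (down 3): focus=J path=3 depth=1 children=[] left=['I', 'M', 'C'] right=[] parent=R
Step 5 (left): focus=C path=2 depth=1 children=['Q'] left=['I', 'M'] right=['J'] parent=R
Step 6 (set A): focus=A path=2 depth=1 children=['Q'] left=['I', 'M'] right=['J'] parent=R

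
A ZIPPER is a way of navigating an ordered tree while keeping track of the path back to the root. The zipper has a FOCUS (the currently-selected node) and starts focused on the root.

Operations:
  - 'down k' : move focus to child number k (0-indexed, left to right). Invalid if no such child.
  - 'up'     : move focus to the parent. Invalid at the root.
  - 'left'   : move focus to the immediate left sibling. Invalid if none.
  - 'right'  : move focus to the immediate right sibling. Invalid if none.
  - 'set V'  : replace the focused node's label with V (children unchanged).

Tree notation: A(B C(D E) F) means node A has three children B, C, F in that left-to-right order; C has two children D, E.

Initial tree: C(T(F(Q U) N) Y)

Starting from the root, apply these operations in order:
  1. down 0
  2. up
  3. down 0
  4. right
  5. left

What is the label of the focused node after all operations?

Step 1 (down 0): focus=T path=0 depth=1 children=['F', 'N'] left=[] right=['Y'] parent=C
Step 2 (up): focus=C path=root depth=0 children=['T', 'Y'] (at root)
Step 3 (down 0): focus=T path=0 depth=1 children=['F', 'N'] left=[] right=['Y'] parent=C
Step 4 (right): focus=Y path=1 depth=1 children=[] left=['T'] right=[] parent=C
Step 5 (left): focus=T path=0 depth=1 children=['F', 'N'] left=[] right=['Y'] parent=C

Answer: T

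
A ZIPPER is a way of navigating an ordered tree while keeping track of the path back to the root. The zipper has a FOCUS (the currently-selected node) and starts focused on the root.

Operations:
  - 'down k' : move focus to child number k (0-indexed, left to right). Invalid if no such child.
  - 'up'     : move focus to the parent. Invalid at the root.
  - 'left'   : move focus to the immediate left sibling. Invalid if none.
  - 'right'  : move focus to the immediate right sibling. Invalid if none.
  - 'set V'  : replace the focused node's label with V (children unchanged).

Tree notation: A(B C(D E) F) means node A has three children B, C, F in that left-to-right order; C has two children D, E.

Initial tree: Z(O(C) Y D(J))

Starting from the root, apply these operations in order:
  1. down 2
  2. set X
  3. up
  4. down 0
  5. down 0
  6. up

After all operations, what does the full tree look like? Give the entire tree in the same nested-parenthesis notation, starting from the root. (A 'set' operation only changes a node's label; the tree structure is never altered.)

Step 1 (down 2): focus=D path=2 depth=1 children=['J'] left=['O', 'Y'] right=[] parent=Z
Step 2 (set X): focus=X path=2 depth=1 children=['J'] left=['O', 'Y'] right=[] parent=Z
Step 3 (up): focus=Z path=root depth=0 children=['O', 'Y', 'X'] (at root)
Step 4 (down 0): focus=O path=0 depth=1 children=['C'] left=[] right=['Y', 'X'] parent=Z
Step 5 (down 0): focus=C path=0/0 depth=2 children=[] left=[] right=[] parent=O
Step 6 (up): focus=O path=0 depth=1 children=['C'] left=[] right=['Y', 'X'] parent=Z

Answer: Z(O(C) Y X(J))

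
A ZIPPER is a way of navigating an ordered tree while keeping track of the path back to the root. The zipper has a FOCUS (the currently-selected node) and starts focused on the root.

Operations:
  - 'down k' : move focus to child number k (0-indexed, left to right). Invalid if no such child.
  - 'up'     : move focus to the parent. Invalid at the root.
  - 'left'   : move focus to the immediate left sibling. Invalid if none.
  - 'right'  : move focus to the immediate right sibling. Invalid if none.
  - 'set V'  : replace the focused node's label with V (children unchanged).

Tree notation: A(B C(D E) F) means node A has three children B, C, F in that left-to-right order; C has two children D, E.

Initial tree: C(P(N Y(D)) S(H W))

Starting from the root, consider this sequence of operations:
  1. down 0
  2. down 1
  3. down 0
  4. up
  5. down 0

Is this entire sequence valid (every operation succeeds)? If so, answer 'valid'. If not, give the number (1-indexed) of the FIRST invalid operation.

Answer: valid

Derivation:
Step 1 (down 0): focus=P path=0 depth=1 children=['N', 'Y'] left=[] right=['S'] parent=C
Step 2 (down 1): focus=Y path=0/1 depth=2 children=['D'] left=['N'] right=[] parent=P
Step 3 (down 0): focus=D path=0/1/0 depth=3 children=[] left=[] right=[] parent=Y
Step 4 (up): focus=Y path=0/1 depth=2 children=['D'] left=['N'] right=[] parent=P
Step 5 (down 0): focus=D path=0/1/0 depth=3 children=[] left=[] right=[] parent=Y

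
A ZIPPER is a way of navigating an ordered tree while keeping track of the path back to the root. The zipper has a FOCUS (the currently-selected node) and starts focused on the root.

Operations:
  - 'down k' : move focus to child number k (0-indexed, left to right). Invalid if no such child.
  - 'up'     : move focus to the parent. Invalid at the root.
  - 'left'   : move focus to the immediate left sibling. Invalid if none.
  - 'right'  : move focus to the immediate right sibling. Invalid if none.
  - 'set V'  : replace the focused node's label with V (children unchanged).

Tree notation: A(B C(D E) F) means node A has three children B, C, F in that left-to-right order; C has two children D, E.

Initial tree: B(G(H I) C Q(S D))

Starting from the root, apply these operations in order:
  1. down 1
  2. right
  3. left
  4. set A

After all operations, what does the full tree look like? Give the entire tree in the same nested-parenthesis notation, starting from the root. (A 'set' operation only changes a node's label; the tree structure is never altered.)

Step 1 (down 1): focus=C path=1 depth=1 children=[] left=['G'] right=['Q'] parent=B
Step 2 (right): focus=Q path=2 depth=1 children=['S', 'D'] left=['G', 'C'] right=[] parent=B
Step 3 (left): focus=C path=1 depth=1 children=[] left=['G'] right=['Q'] parent=B
Step 4 (set A): focus=A path=1 depth=1 children=[] left=['G'] right=['Q'] parent=B

Answer: B(G(H I) A Q(S D))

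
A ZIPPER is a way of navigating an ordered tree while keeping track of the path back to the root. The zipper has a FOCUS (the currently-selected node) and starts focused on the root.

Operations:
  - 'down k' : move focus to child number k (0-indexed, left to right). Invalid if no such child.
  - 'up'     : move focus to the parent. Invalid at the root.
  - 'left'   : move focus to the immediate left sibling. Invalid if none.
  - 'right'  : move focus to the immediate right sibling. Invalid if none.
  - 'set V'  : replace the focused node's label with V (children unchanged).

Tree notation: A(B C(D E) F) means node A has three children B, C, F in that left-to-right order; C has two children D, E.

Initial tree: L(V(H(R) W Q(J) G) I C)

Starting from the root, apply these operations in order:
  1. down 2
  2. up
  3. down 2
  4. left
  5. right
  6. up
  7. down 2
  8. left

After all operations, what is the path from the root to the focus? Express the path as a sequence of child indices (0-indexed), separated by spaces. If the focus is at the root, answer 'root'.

Step 1 (down 2): focus=C path=2 depth=1 children=[] left=['V', 'I'] right=[] parent=L
Step 2 (up): focus=L path=root depth=0 children=['V', 'I', 'C'] (at root)
Step 3 (down 2): focus=C path=2 depth=1 children=[] left=['V', 'I'] right=[] parent=L
Step 4 (left): focus=I path=1 depth=1 children=[] left=['V'] right=['C'] parent=L
Step 5 (right): focus=C path=2 depth=1 children=[] left=['V', 'I'] right=[] parent=L
Step 6 (up): focus=L path=root depth=0 children=['V', 'I', 'C'] (at root)
Step 7 (down 2): focus=C path=2 depth=1 children=[] left=['V', 'I'] right=[] parent=L
Step 8 (left): focus=I path=1 depth=1 children=[] left=['V'] right=['C'] parent=L

Answer: 1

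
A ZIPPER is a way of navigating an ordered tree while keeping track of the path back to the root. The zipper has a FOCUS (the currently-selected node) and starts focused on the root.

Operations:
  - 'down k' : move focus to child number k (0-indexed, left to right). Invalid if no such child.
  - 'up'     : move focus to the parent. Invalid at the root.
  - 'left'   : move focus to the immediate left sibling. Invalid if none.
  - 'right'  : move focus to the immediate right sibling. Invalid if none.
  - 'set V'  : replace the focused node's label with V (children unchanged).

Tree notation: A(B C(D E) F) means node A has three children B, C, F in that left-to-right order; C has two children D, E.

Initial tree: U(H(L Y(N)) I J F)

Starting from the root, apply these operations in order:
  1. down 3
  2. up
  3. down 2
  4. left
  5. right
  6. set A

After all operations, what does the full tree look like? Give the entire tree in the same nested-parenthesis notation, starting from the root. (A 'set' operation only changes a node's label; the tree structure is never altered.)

Answer: U(H(L Y(N)) I A F)

Derivation:
Step 1 (down 3): focus=F path=3 depth=1 children=[] left=['H', 'I', 'J'] right=[] parent=U
Step 2 (up): focus=U path=root depth=0 children=['H', 'I', 'J', 'F'] (at root)
Step 3 (down 2): focus=J path=2 depth=1 children=[] left=['H', 'I'] right=['F'] parent=U
Step 4 (left): focus=I path=1 depth=1 children=[] left=['H'] right=['J', 'F'] parent=U
Step 5 (right): focus=J path=2 depth=1 children=[] left=['H', 'I'] right=['F'] parent=U
Step 6 (set A): focus=A path=2 depth=1 children=[] left=['H', 'I'] right=['F'] parent=U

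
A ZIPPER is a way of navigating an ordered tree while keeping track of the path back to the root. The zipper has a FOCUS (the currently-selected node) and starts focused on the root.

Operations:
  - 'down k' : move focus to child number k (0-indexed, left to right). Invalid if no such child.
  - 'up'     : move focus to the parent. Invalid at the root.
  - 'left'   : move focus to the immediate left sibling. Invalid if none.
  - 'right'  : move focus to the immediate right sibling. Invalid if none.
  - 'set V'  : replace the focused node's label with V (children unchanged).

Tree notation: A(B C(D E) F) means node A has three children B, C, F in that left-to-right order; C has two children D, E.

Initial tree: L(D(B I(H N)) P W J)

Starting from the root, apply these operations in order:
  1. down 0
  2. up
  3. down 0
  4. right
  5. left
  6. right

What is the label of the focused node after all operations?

Answer: P

Derivation:
Step 1 (down 0): focus=D path=0 depth=1 children=['B', 'I'] left=[] right=['P', 'W', 'J'] parent=L
Step 2 (up): focus=L path=root depth=0 children=['D', 'P', 'W', 'J'] (at root)
Step 3 (down 0): focus=D path=0 depth=1 children=['B', 'I'] left=[] right=['P', 'W', 'J'] parent=L
Step 4 (right): focus=P path=1 depth=1 children=[] left=['D'] right=['W', 'J'] parent=L
Step 5 (left): focus=D path=0 depth=1 children=['B', 'I'] left=[] right=['P', 'W', 'J'] parent=L
Step 6 (right): focus=P path=1 depth=1 children=[] left=['D'] right=['W', 'J'] parent=L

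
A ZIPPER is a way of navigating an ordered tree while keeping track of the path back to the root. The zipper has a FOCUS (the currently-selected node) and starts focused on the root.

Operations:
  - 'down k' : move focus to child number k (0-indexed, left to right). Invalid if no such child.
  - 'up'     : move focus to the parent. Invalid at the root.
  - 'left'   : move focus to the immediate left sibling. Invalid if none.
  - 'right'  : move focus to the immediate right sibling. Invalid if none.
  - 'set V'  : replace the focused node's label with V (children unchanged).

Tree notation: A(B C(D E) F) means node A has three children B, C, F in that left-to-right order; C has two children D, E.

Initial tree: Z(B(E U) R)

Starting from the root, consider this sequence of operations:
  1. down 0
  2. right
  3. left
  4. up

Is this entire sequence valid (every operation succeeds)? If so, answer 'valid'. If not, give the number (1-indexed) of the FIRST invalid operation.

Step 1 (down 0): focus=B path=0 depth=1 children=['E', 'U'] left=[] right=['R'] parent=Z
Step 2 (right): focus=R path=1 depth=1 children=[] left=['B'] right=[] parent=Z
Step 3 (left): focus=B path=0 depth=1 children=['E', 'U'] left=[] right=['R'] parent=Z
Step 4 (up): focus=Z path=root depth=0 children=['B', 'R'] (at root)

Answer: valid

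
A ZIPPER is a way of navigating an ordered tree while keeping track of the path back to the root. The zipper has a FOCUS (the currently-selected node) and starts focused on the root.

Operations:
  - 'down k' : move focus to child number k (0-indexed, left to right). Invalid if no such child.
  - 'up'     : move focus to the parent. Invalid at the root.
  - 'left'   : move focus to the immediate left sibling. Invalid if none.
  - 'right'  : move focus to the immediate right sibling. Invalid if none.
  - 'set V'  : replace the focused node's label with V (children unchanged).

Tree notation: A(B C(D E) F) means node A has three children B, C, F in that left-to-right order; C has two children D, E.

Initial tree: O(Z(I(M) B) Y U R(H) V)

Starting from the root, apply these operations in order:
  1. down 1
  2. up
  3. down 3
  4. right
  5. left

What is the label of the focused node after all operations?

Step 1 (down 1): focus=Y path=1 depth=1 children=[] left=['Z'] right=['U', 'R', 'V'] parent=O
Step 2 (up): focus=O path=root depth=0 children=['Z', 'Y', 'U', 'R', 'V'] (at root)
Step 3 (down 3): focus=R path=3 depth=1 children=['H'] left=['Z', 'Y', 'U'] right=['V'] parent=O
Step 4 (right): focus=V path=4 depth=1 children=[] left=['Z', 'Y', 'U', 'R'] right=[] parent=O
Step 5 (left): focus=R path=3 depth=1 children=['H'] left=['Z', 'Y', 'U'] right=['V'] parent=O

Answer: R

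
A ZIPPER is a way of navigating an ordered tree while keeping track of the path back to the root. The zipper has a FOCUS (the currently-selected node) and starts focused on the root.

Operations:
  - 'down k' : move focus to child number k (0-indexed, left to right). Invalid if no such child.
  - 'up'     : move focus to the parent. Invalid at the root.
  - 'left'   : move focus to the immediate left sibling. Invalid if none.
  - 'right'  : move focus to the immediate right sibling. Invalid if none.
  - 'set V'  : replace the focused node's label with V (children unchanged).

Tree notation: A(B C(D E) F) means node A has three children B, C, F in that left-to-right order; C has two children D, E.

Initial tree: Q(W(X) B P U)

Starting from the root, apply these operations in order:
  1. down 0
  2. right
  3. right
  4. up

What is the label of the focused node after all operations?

Answer: Q

Derivation:
Step 1 (down 0): focus=W path=0 depth=1 children=['X'] left=[] right=['B', 'P', 'U'] parent=Q
Step 2 (right): focus=B path=1 depth=1 children=[] left=['W'] right=['P', 'U'] parent=Q
Step 3 (right): focus=P path=2 depth=1 children=[] left=['W', 'B'] right=['U'] parent=Q
Step 4 (up): focus=Q path=root depth=0 children=['W', 'B', 'P', 'U'] (at root)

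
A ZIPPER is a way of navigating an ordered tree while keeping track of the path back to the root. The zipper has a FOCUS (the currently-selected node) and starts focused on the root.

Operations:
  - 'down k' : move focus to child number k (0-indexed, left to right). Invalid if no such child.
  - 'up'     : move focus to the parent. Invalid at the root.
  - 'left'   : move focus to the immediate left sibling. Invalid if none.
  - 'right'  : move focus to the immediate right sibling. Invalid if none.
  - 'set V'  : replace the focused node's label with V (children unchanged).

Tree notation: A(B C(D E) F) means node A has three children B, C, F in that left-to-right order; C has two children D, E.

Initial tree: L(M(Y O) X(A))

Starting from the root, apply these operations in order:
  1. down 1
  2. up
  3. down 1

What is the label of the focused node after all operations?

Step 1 (down 1): focus=X path=1 depth=1 children=['A'] left=['M'] right=[] parent=L
Step 2 (up): focus=L path=root depth=0 children=['M', 'X'] (at root)
Step 3 (down 1): focus=X path=1 depth=1 children=['A'] left=['M'] right=[] parent=L

Answer: X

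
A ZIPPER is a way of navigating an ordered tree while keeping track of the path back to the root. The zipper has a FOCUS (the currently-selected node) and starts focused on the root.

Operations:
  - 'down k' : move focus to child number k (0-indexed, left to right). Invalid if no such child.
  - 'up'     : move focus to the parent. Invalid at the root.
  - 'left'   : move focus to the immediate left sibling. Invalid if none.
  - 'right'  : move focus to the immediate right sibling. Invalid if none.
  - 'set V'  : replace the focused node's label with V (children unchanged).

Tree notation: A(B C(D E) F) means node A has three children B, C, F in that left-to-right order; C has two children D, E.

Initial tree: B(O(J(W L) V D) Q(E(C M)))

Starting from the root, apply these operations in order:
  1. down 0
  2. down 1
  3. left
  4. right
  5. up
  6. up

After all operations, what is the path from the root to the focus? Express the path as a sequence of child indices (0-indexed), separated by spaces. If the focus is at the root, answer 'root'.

Step 1 (down 0): focus=O path=0 depth=1 children=['J', 'V', 'D'] left=[] right=['Q'] parent=B
Step 2 (down 1): focus=V path=0/1 depth=2 children=[] left=['J'] right=['D'] parent=O
Step 3 (left): focus=J path=0/0 depth=2 children=['W', 'L'] left=[] right=['V', 'D'] parent=O
Step 4 (right): focus=V path=0/1 depth=2 children=[] left=['J'] right=['D'] parent=O
Step 5 (up): focus=O path=0 depth=1 children=['J', 'V', 'D'] left=[] right=['Q'] parent=B
Step 6 (up): focus=B path=root depth=0 children=['O', 'Q'] (at root)

Answer: root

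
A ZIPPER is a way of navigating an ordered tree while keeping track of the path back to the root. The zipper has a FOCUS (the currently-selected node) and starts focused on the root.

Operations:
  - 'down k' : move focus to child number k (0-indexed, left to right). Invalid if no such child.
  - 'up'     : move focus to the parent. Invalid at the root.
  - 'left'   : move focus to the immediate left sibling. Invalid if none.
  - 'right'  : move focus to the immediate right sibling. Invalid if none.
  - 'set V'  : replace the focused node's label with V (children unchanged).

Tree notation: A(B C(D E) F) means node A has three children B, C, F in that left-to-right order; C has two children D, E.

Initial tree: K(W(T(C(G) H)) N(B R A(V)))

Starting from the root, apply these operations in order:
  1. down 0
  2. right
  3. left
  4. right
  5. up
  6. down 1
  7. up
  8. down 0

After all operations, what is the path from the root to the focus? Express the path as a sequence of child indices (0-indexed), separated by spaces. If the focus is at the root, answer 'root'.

Step 1 (down 0): focus=W path=0 depth=1 children=['T'] left=[] right=['N'] parent=K
Step 2 (right): focus=N path=1 depth=1 children=['B', 'R', 'A'] left=['W'] right=[] parent=K
Step 3 (left): focus=W path=0 depth=1 children=['T'] left=[] right=['N'] parent=K
Step 4 (right): focus=N path=1 depth=1 children=['B', 'R', 'A'] left=['W'] right=[] parent=K
Step 5 (up): focus=K path=root depth=0 children=['W', 'N'] (at root)
Step 6 (down 1): focus=N path=1 depth=1 children=['B', 'R', 'A'] left=['W'] right=[] parent=K
Step 7 (up): focus=K path=root depth=0 children=['W', 'N'] (at root)
Step 8 (down 0): focus=W path=0 depth=1 children=['T'] left=[] right=['N'] parent=K

Answer: 0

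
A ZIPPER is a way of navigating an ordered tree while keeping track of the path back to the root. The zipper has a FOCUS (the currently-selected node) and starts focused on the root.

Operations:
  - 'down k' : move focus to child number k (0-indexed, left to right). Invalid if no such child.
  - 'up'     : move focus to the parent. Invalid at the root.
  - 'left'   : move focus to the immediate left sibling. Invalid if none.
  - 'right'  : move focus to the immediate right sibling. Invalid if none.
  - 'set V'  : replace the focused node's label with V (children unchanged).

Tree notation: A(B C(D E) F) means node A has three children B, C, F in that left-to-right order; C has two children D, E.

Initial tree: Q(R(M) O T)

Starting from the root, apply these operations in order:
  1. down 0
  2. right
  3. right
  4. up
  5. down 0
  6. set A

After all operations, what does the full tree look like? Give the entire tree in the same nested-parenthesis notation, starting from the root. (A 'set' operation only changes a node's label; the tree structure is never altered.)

Answer: Q(A(M) O T)

Derivation:
Step 1 (down 0): focus=R path=0 depth=1 children=['M'] left=[] right=['O', 'T'] parent=Q
Step 2 (right): focus=O path=1 depth=1 children=[] left=['R'] right=['T'] parent=Q
Step 3 (right): focus=T path=2 depth=1 children=[] left=['R', 'O'] right=[] parent=Q
Step 4 (up): focus=Q path=root depth=0 children=['R', 'O', 'T'] (at root)
Step 5 (down 0): focus=R path=0 depth=1 children=['M'] left=[] right=['O', 'T'] parent=Q
Step 6 (set A): focus=A path=0 depth=1 children=['M'] left=[] right=['O', 'T'] parent=Q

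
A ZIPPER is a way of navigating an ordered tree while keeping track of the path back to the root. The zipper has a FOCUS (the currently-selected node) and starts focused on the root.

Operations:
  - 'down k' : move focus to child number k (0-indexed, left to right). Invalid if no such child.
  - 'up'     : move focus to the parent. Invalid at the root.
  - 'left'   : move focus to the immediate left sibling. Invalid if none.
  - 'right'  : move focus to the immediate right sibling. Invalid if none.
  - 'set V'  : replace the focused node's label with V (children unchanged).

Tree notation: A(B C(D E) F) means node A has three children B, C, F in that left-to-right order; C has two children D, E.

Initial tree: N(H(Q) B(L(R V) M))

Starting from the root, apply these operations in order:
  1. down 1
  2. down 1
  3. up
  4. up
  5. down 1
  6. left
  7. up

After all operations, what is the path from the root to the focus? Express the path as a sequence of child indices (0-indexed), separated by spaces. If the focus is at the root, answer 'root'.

Step 1 (down 1): focus=B path=1 depth=1 children=['L', 'M'] left=['H'] right=[] parent=N
Step 2 (down 1): focus=M path=1/1 depth=2 children=[] left=['L'] right=[] parent=B
Step 3 (up): focus=B path=1 depth=1 children=['L', 'M'] left=['H'] right=[] parent=N
Step 4 (up): focus=N path=root depth=0 children=['H', 'B'] (at root)
Step 5 (down 1): focus=B path=1 depth=1 children=['L', 'M'] left=['H'] right=[] parent=N
Step 6 (left): focus=H path=0 depth=1 children=['Q'] left=[] right=['B'] parent=N
Step 7 (up): focus=N path=root depth=0 children=['H', 'B'] (at root)

Answer: root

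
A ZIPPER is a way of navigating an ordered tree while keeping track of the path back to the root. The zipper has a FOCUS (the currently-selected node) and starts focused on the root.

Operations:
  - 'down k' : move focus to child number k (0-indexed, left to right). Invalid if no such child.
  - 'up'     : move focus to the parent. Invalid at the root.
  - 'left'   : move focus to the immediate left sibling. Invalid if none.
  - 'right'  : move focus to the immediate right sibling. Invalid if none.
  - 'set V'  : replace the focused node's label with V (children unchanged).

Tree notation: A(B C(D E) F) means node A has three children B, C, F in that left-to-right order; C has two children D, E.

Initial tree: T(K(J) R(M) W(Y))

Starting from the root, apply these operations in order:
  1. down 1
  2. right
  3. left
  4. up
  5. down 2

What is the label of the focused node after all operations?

Step 1 (down 1): focus=R path=1 depth=1 children=['M'] left=['K'] right=['W'] parent=T
Step 2 (right): focus=W path=2 depth=1 children=['Y'] left=['K', 'R'] right=[] parent=T
Step 3 (left): focus=R path=1 depth=1 children=['M'] left=['K'] right=['W'] parent=T
Step 4 (up): focus=T path=root depth=0 children=['K', 'R', 'W'] (at root)
Step 5 (down 2): focus=W path=2 depth=1 children=['Y'] left=['K', 'R'] right=[] parent=T

Answer: W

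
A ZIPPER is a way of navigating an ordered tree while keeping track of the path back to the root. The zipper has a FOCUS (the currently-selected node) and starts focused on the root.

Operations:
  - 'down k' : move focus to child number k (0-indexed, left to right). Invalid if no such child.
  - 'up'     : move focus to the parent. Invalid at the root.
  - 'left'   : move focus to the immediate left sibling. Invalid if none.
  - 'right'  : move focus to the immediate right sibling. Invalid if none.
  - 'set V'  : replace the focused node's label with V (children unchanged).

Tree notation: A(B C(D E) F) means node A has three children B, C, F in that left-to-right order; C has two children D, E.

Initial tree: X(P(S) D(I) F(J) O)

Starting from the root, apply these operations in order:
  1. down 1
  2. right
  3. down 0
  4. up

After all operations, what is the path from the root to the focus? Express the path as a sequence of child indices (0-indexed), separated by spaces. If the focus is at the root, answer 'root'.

Step 1 (down 1): focus=D path=1 depth=1 children=['I'] left=['P'] right=['F', 'O'] parent=X
Step 2 (right): focus=F path=2 depth=1 children=['J'] left=['P', 'D'] right=['O'] parent=X
Step 3 (down 0): focus=J path=2/0 depth=2 children=[] left=[] right=[] parent=F
Step 4 (up): focus=F path=2 depth=1 children=['J'] left=['P', 'D'] right=['O'] parent=X

Answer: 2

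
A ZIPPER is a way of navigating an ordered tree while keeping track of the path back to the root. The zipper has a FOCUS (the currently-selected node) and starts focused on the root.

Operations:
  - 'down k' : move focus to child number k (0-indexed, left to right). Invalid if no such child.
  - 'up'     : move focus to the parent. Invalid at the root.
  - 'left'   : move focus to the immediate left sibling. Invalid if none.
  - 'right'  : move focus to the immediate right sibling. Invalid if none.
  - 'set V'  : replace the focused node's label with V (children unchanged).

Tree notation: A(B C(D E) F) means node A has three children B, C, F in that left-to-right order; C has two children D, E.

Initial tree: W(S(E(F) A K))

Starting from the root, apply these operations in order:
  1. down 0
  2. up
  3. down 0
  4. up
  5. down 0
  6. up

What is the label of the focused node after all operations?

Answer: W

Derivation:
Step 1 (down 0): focus=S path=0 depth=1 children=['E', 'A', 'K'] left=[] right=[] parent=W
Step 2 (up): focus=W path=root depth=0 children=['S'] (at root)
Step 3 (down 0): focus=S path=0 depth=1 children=['E', 'A', 'K'] left=[] right=[] parent=W
Step 4 (up): focus=W path=root depth=0 children=['S'] (at root)
Step 5 (down 0): focus=S path=0 depth=1 children=['E', 'A', 'K'] left=[] right=[] parent=W
Step 6 (up): focus=W path=root depth=0 children=['S'] (at root)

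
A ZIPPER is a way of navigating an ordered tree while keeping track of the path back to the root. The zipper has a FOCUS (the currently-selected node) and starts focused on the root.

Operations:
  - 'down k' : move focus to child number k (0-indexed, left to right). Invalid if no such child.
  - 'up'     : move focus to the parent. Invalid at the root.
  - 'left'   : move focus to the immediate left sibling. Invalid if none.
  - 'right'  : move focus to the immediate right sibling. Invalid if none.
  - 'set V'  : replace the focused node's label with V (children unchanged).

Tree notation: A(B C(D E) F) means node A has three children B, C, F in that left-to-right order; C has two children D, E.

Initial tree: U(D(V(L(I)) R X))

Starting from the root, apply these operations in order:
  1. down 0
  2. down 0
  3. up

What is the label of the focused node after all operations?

Answer: D

Derivation:
Step 1 (down 0): focus=D path=0 depth=1 children=['V', 'R', 'X'] left=[] right=[] parent=U
Step 2 (down 0): focus=V path=0/0 depth=2 children=['L'] left=[] right=['R', 'X'] parent=D
Step 3 (up): focus=D path=0 depth=1 children=['V', 'R', 'X'] left=[] right=[] parent=U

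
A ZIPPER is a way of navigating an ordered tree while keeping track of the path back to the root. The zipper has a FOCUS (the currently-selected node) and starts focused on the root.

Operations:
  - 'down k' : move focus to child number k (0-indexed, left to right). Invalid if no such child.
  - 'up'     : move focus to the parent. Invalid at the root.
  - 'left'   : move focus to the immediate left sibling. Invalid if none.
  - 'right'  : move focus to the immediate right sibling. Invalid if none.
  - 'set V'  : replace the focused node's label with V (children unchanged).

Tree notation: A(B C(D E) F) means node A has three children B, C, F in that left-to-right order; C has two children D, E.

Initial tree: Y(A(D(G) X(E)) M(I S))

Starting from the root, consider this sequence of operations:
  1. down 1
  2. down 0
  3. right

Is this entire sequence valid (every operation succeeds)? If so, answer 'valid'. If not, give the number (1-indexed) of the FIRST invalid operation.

Step 1 (down 1): focus=M path=1 depth=1 children=['I', 'S'] left=['A'] right=[] parent=Y
Step 2 (down 0): focus=I path=1/0 depth=2 children=[] left=[] right=['S'] parent=M
Step 3 (right): focus=S path=1/1 depth=2 children=[] left=['I'] right=[] parent=M

Answer: valid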